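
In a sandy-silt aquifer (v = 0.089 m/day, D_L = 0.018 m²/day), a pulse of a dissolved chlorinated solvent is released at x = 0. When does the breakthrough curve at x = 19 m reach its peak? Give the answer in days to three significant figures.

For the 1D instantaneous-source solution, setting ∂C/∂t = 0 at fixed x gives v²t² + 2Dt − x² = 0, so t = (√(D² + v²x²) − D)/v².
√(D² + v²x²) = √(0.018² + 0.089² × 19²) = 1.691; v² = 0.007921.
t = (1.691 − 0.018)/0.007921 = 211 days (vs. the pure-advection estimate x/v = 213 d).

211 days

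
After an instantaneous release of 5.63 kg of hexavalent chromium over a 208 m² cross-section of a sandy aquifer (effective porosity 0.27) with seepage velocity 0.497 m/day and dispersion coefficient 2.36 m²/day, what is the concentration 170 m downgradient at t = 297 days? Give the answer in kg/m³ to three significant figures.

For an instantaneous plane source, C(x,t) = M/(n_e·A·√(4πDt)) · exp(−(x−vt)²/(4Dt)), with n_e·A the pore (flow) area.
Plume center vt = 0.497 × 297 = 147.609 m, so the well at 170 m is 22.391 m downgradient of the peak.
√(4πDt) = 93.85 m, giving peak height M/(n_e·A·√(4πDt)) = 5.63/(0.27 × 208 × 93.85) = 0.001068 kg/m³.
(x−vt)²/(4Dt) = (22.391)²/(4 × 2.36 × 297) = 0.1788; exp(−0.1788) = 0.8363.
C = 0.001068 × 0.8363 = 0.000893 kg/m³.

0.000893 kg/m³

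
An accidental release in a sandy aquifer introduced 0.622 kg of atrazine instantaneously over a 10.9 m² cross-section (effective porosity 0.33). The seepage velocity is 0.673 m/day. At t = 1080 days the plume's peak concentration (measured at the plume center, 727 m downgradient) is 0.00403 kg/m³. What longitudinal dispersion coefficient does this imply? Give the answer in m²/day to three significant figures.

At the plume center C_max = M/(n_e·A·√(4πDt)), so D = M²/(4πt·(n_e·A·C_max)²).
n_e·A·C_max = 0.33 × 10.9 × 0.00403 = 0.01450 kg/m.
D = 0.622²/(4π × 1080 × 0.01450²) = 0.136 m²/day.

0.136 m²/day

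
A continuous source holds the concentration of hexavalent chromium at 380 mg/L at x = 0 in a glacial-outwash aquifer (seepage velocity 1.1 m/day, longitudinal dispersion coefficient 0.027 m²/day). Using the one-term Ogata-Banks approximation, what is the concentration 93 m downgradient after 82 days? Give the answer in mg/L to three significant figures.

34.8 mg/L

For a continuous step input, C/C₀ ≈ ½·erfc((x−vt)/(2√(Dt))).
vt = 1.1 × 82 = 90.2 m and 2√(Dt) = 2√(0.027 × 82) = 2.976 m.
Argument (x−vt)/(2√(Dt)) = (93 − 90.2)/2.976 = 0.9409; ½·erfc(0.9409) = 0.09165.
C = 380 × 0.09165 = 34.8 mg/L.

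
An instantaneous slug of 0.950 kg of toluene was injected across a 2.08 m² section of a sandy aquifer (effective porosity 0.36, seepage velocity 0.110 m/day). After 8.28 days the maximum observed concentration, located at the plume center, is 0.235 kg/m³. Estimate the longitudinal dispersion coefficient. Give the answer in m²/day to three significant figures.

At the plume center C_max = M/(n_e·A·√(4πDt)), so D = M²/(4πt·(n_e·A·C_max)²).
n_e·A·C_max = 0.36 × 2.08 × 0.235 = 0.1760 kg/m.
D = 0.950²/(4π × 8.28 × 0.1760²) = 0.280 m²/day.

0.280 m²/day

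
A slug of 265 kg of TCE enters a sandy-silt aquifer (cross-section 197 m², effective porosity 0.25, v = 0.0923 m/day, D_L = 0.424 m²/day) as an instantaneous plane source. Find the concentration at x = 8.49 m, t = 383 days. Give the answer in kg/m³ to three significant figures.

0.0392 kg/m³

For an instantaneous plane source, C(x,t) = M/(n_e·A·√(4πDt)) · exp(−(x−vt)²/(4Dt)), with n_e·A the pore (flow) area.
Plume center vt = 0.0923 × 383 = 35.3509 m, so the well at 8.49 m is 26.8609 m upgradient of the peak.
√(4πDt) = 45.17 m, giving peak height M/(n_e·A·√(4πDt)) = 265/(0.25 × 197 × 45.17) = 0.1191 kg/m³.
(x−vt)²/(4Dt) = (-26.8609)²/(4 × 0.424 × 383) = 1.111; exp(−1.111) = 0.3292.
C = 0.1191 × 0.3292 = 0.0392 kg/m³.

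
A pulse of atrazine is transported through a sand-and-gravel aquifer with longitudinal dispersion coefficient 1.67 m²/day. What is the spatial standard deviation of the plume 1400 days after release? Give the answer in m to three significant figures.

Dispersive spreading gives a Gaussian with σ² = 2Dt; advection only shifts the center.
σ = √(2 × 1.67 × 1400) = 68.4 m.

68.4 m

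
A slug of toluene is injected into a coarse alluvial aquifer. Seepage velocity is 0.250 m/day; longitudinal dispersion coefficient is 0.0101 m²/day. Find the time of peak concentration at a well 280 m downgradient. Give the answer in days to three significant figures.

1120 days

For the 1D instantaneous-source solution, setting ∂C/∂t = 0 at fixed x gives v²t² + 2Dt − x² = 0, so t = (√(D² + v²x²) − D)/v².
√(D² + v²x²) = √(0.0101² + 0.250² × 280²) = 70.00; v² = 0.0625.
t = (70.00 − 0.0101)/0.0625 = 1120 days (vs. the pure-advection estimate x/v = 1120 d).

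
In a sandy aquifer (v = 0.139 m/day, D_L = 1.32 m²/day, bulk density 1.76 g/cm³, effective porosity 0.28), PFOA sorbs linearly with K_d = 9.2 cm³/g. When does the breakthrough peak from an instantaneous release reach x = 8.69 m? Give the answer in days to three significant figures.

1430 days

Retardation factor R = 1 + ρ_b·K_d/n = 1 + 1.76 × 9.2/0.28 = 58.83.
Sorption retards both mechanisms: v_R = v/R = 0.002363 m/day, D_R = D/R = 0.02244 m²/day.
Peak time from v_R²t² + 2D_R t − x² = 0: t = (√(D_R² + v_R²x²) − D_R)/v_R².
√(D_R² + v_R²x²) = √(0.02244² + 0.002363² × 8.69²) = 0.03042; v_R² = 5.584e-06.
t = (0.03042 − 0.02244)/5.584e-06 = 1430 days.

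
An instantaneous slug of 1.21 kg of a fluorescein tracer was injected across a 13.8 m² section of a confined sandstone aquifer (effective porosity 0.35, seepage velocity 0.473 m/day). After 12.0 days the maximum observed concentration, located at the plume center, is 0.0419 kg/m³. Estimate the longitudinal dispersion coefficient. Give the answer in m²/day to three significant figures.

At the plume center C_max = M/(n_e·A·√(4πDt)), so D = M²/(4πt·(n_e·A·C_max)²).
n_e·A·C_max = 0.35 × 13.8 × 0.0419 = 0.2024 kg/m.
D = 1.21²/(4π × 12.0 × 0.2024²) = 0.237 m²/day.

0.237 m²/day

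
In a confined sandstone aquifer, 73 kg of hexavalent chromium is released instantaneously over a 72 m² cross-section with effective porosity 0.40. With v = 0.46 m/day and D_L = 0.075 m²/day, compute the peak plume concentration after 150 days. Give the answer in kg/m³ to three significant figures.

The peak of an instantaneous 1D plume sits at x = vt; there the Gaussian factor is 1 and C_max = M/(n_e·A·√(4πDt)), where n_e·A is the pore area the mass is dissolved in.
√(4πDt) = √(4π × 0.075 × 150) = 11.89 m, so C_max = 73/(0.40 × 72 × 11.89) = 0.213 kg/m³.

0.213 kg/m³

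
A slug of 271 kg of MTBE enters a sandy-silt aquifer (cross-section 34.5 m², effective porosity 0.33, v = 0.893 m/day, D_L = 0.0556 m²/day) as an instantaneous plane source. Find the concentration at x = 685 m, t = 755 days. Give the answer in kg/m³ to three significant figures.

0.518 kg/m³

For an instantaneous plane source, C(x,t) = M/(n_e·A·√(4πDt)) · exp(−(x−vt)²/(4Dt)), with n_e·A the pore (flow) area.
Plume center vt = 0.893 × 755 = 674.215 m, so the well at 685 m is 10.785 m downgradient of the peak.
√(4πDt) = 22.97 m, giving peak height M/(n_e·A·√(4πDt)) = 271/(0.33 × 34.5 × 22.97) = 1.036 kg/m³.
(x−vt)²/(4Dt) = (10.785)²/(4 × 0.0556 × 755) = 0.6927; exp(−0.6927) = 0.5002.
C = 1.036 × 0.5002 = 0.518 kg/m³.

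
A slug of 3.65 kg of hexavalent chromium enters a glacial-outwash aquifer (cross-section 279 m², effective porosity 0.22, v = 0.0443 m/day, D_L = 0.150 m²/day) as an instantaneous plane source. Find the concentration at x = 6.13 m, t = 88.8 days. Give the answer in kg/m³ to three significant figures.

0.00420 kg/m³

For an instantaneous plane source, C(x,t) = M/(n_e·A·√(4πDt)) · exp(−(x−vt)²/(4Dt)), with n_e·A the pore (flow) area.
Plume center vt = 0.0443 × 88.8 = 3.93384 m, so the well at 6.13 m is 2.19616 m downgradient of the peak.
√(4πDt) = 12.94 m, giving peak height M/(n_e·A·√(4πDt)) = 3.65/(0.22 × 279 × 12.94) = 0.004595 kg/m³.
(x−vt)²/(4Dt) = (2.19616)²/(4 × 0.150 × 88.8) = 0.09052; exp(−0.09052) = 0.9135.
C = 0.004595 × 0.9135 = 0.00420 kg/m³.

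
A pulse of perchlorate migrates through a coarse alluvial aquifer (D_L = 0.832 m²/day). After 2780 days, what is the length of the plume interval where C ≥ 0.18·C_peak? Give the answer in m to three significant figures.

252 m

The plume is Gaussian with σ = √(2Dt) = √(2 × 0.832 × 2780) = 68.01 m.
C/C_peak = exp(−Δx²/(2σ²)) = 0.18 ⇒ Δx = σ·√(−2 ln 0.18) = 68.01 × 1.852 = 126.0 m.
Width = 2Δx = 252 m.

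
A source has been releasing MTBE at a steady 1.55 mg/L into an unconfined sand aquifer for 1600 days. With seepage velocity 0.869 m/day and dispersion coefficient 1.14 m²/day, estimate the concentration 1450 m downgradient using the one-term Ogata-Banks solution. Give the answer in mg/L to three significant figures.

For a continuous step input, C/C₀ ≈ ½·erfc((x−vt)/(2√(Dt))).
vt = 0.869 × 1600 = 1390.4 m and 2√(Dt) = 2√(1.14 × 1600) = 85.42 m.
Argument (x−vt)/(2√(Dt)) = (1450 − 1390.4)/85.42 = 0.6977; ½·erfc(0.6977) = 0.1619.
C = 1.55 × 0.1619 = 0.251 mg/L.

0.251 mg/L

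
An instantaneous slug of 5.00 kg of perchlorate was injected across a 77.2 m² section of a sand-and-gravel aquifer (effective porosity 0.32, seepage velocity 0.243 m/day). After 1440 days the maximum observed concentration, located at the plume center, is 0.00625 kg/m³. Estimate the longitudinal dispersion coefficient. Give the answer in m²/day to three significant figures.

At the plume center C_max = M/(n_e·A·√(4πDt)), so D = M²/(4πt·(n_e·A·C_max)²).
n_e·A·C_max = 0.32 × 77.2 × 0.00625 = 0.1544 kg/m.
D = 5.00²/(4π × 1440 × 0.1544²) = 0.0580 m²/day.

0.0580 m²/day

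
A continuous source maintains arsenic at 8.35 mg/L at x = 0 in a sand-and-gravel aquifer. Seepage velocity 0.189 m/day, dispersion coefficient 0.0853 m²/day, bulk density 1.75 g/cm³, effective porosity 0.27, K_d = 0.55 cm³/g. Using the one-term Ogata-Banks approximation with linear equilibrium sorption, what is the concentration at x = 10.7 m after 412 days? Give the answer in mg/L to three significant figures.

7.91 mg/L

Retardation factor R = 1 + ρ_b·K_d/n = 1 + 1.75 × 0.55/0.27 = 4.565.
Sorption retards both mechanisms: v_R = v/R = 0.04140 m/day, D_R = D/R = 0.01869 m²/day.
v_R·t = 0.04140 × 412 = 17.0568 m; 2√(D_R t) = 5.550 m; argument = (10.7 − 17.0568)/5.550 = -1.145.
C = C₀ × ½·erfc(-1.145) = 8.35 × 0.9473 = 7.91 mg/L.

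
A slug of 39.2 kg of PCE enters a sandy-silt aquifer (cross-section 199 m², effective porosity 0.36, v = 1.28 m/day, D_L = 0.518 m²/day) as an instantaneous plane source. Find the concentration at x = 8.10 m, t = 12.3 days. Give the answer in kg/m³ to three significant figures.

For an instantaneous plane source, C(x,t) = M/(n_e·A·√(4πDt)) · exp(−(x−vt)²/(4Dt)), with n_e·A the pore (flow) area.
Plume center vt = 1.28 × 12.3 = 15.744 m, so the well at 8.10 m is 7.644 m upgradient of the peak.
√(4πDt) = 8.948 m, giving peak height M/(n_e·A·√(4πDt)) = 39.2/(0.36 × 199 × 8.948) = 0.06115 kg/m³.
(x−vt)²/(4Dt) = (-7.644)²/(4 × 0.518 × 12.3) = 2.293; exp(−2.293) = 0.1010.
C = 0.06115 × 0.1010 = 0.00618 kg/m³.

0.00618 kg/m³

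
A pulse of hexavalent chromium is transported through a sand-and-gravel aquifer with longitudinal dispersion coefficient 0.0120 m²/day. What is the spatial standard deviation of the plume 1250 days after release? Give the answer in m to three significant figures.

Dispersive spreading gives a Gaussian with σ² = 2Dt; advection only shifts the center.
σ = √(2 × 0.0120 × 1250) = 5.48 m.

5.48 m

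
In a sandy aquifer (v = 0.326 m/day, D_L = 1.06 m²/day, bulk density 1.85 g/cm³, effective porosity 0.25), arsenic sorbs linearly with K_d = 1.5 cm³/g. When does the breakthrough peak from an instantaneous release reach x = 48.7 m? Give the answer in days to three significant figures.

Retardation factor R = 1 + ρ_b·K_d/n = 1 + 1.85 × 1.5/0.25 = 12.10.
Sorption retards both mechanisms: v_R = v/R = 0.02694 m/day, D_R = D/R = 0.08760 m²/day.
Peak time from v_R²t² + 2D_R t − x² = 0: t = (√(D_R² + v_R²x²) − D_R)/v_R².
√(D_R² + v_R²x²) = √(0.08760² + 0.02694² × 48.7²) = 1.315; v_R² = 0.0007258.
t = (1.315 − 0.08760)/0.0007258 = 1690 days.

1690 days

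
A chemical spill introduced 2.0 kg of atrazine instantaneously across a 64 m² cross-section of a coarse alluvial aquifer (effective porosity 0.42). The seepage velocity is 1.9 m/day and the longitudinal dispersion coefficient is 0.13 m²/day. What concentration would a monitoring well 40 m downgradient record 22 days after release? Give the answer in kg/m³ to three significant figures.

0.00935 kg/m³

For an instantaneous plane source, C(x,t) = M/(n_e·A·√(4πDt)) · exp(−(x−vt)²/(4Dt)), with n_e·A the pore (flow) area.
Plume center vt = 1.9 × 22 = 41.8 m, so the well at 40 m is 1.8 m upgradient of the peak.
√(4πDt) = 5.995 m, giving peak height M/(n_e·A·√(4πDt)) = 2.0/(0.42 × 64 × 5.995) = 0.01241 kg/m³.
(x−vt)²/(4Dt) = (-1.8)²/(4 × 0.13 × 22) = 0.2832; exp(−0.2832) = 0.7534.
C = 0.01241 × 0.7534 = 0.00935 kg/m³.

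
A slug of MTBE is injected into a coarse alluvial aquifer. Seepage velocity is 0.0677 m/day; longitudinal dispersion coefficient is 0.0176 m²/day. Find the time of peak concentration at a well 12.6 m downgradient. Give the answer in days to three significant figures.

For the 1D instantaneous-source solution, setting ∂C/∂t = 0 at fixed x gives v²t² + 2Dt − x² = 0, so t = (√(D² + v²x²) − D)/v².
√(D² + v²x²) = √(0.0176² + 0.0677² × 12.6²) = 0.8532; v² = 0.00458329.
t = (0.8532 − 0.0176)/0.00458329 = 182 days (vs. the pure-advection estimate x/v = 186 d).

182 days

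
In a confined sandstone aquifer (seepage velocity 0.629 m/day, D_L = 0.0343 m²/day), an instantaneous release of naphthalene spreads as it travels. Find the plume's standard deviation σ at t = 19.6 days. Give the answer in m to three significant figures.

Dispersive spreading gives a Gaussian with σ² = 2Dt; advection only shifts the center.
σ = √(2 × 0.0343 × 19.6) = 1.16 m.

1.16 m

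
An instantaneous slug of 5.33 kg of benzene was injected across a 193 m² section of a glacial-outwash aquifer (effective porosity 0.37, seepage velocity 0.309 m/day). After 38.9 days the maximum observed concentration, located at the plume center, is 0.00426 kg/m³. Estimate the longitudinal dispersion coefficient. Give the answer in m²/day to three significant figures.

0.628 m²/day

At the plume center C_max = M/(n_e·A·√(4πDt)), so D = M²/(4πt·(n_e·A·C_max)²).
n_e·A·C_max = 0.37 × 193 × 0.00426 = 0.3042 kg/m.
D = 5.33²/(4π × 38.9 × 0.3042²) = 0.628 m²/day.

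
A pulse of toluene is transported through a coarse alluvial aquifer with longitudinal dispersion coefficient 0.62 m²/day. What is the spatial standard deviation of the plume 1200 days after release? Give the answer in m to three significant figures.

Dispersive spreading gives a Gaussian with σ² = 2Dt; advection only shifts the center.
σ = √(2 × 0.62 × 1200) = 38.6 m.

38.6 m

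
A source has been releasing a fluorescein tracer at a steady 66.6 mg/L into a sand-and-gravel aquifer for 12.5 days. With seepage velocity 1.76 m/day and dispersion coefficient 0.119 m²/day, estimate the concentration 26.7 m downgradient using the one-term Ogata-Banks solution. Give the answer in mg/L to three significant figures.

0.214 mg/L

For a continuous step input, C/C₀ ≈ ½·erfc((x−vt)/(2√(Dt))).
vt = 1.76 × 12.5 = 22 m and 2√(Dt) = 2√(0.119 × 12.5) = 2.439 m.
Argument (x−vt)/(2√(Dt)) = (26.7 − 22)/2.439 = 1.927; ½·erfc(1.927) = 0.003213.
C = 66.6 × 0.003213 = 0.214 mg/L.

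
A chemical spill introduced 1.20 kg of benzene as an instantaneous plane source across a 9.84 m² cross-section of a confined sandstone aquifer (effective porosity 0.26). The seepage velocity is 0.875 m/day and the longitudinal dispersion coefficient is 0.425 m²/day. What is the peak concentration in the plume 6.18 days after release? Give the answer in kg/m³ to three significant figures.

0.0816 kg/m³

The peak of an instantaneous 1D plume sits at x = vt; there the Gaussian factor is 1 and C_max = M/(n_e·A·√(4πDt)), where n_e·A is the pore area the mass is dissolved in.
√(4πDt) = √(4π × 0.425 × 6.18) = 5.745 m, so C_max = 1.20/(0.26 × 9.84 × 5.745) = 0.0816 kg/m³.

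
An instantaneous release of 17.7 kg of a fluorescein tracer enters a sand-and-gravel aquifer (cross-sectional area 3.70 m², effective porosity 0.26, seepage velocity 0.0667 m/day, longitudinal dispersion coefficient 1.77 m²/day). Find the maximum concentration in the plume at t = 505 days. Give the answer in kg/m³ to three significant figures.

0.174 kg/m³

The peak of an instantaneous 1D plume sits at x = vt; there the Gaussian factor is 1 and C_max = M/(n_e·A·√(4πDt)), where n_e·A is the pore area the mass is dissolved in.
√(4πDt) = √(4π × 1.77 × 505) = 106.0 m, so C_max = 17.7/(0.26 × 3.70 × 106.0) = 0.174 kg/m³.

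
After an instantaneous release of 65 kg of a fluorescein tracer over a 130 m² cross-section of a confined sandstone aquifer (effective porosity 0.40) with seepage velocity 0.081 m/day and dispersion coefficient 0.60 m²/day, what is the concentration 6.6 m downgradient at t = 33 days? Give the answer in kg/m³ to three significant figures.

0.0652 kg/m³

For an instantaneous plane source, C(x,t) = M/(n_e·A·√(4πDt)) · exp(−(x−vt)²/(4Dt)), with n_e·A the pore (flow) area.
Plume center vt = 0.081 × 33 = 2.673 m, so the well at 6.6 m is 3.927 m downgradient of the peak.
√(4πDt) = 15.77 m, giving peak height M/(n_e·A·√(4πDt)) = 65/(0.40 × 130 × 15.77) = 0.07926 kg/m³.
(x−vt)²/(4Dt) = (3.927)²/(4 × 0.60 × 33) = 0.1947; exp(−0.1947) = 0.8231.
C = 0.07926 × 0.8231 = 0.0652 kg/m³.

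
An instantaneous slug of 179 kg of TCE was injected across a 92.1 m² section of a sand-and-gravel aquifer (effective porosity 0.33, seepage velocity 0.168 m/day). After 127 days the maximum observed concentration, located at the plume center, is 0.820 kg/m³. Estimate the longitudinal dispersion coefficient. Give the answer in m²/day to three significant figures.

0.0323 m²/day

At the plume center C_max = M/(n_e·A·√(4πDt)), so D = M²/(4πt·(n_e·A·C_max)²).
n_e·A·C_max = 0.33 × 92.1 × 0.820 = 24.92 kg/m.
D = 179²/(4π × 127 × 24.92²) = 0.0323 m²/day.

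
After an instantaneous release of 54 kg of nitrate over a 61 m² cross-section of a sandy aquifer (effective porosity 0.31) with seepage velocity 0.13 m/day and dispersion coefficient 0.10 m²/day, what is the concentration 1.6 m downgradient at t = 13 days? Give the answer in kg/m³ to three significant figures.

For an instantaneous plane source, C(x,t) = M/(n_e·A·√(4πDt)) · exp(−(x−vt)²/(4Dt)), with n_e·A the pore (flow) area.
Plume center vt = 0.13 × 13 = 1.69 m, so the well at 1.6 m is 0.09 m upgradient of the peak.
√(4πDt) = 4.042 m, giving peak height M/(n_e·A·√(4πDt)) = 54/(0.31 × 61 × 4.042) = 0.7065 kg/m³.
(x−vt)²/(4Dt) = (-0.09)²/(4 × 0.10 × 13) = 0.001558; exp(−0.001558) = 0.9984.
C = 0.7065 × 0.9984 = 0.705 kg/m³.

0.705 kg/m³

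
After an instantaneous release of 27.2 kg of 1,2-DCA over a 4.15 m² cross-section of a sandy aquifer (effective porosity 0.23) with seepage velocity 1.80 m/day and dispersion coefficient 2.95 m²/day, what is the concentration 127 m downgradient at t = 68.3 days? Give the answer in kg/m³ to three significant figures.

0.555 kg/m³

For an instantaneous plane source, C(x,t) = M/(n_e·A·√(4πDt)) · exp(−(x−vt)²/(4Dt)), with n_e·A the pore (flow) area.
Plume center vt = 1.80 × 68.3 = 122.94 m, so the well at 127 m is 4.06 m downgradient of the peak.
√(4πDt) = 50.32 m, giving peak height M/(n_e·A·√(4πDt)) = 27.2/(0.23 × 4.15 × 50.32) = 0.5663 kg/m³.
(x−vt)²/(4Dt) = (4.06)²/(4 × 2.95 × 68.3) = 0.02045; exp(−0.02045) = 0.9798.
C = 0.5663 × 0.9798 = 0.555 kg/m³.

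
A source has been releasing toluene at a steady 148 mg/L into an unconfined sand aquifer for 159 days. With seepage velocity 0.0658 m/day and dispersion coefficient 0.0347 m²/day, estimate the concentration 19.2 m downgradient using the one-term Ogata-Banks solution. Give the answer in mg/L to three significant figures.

0.631 mg/L

For a continuous step input, C/C₀ ≈ ½·erfc((x−vt)/(2√(Dt))).
vt = 0.0658 × 159 = 10.4622 m and 2√(Dt) = 2√(0.0347 × 159) = 4.698 m.
Argument (x−vt)/(2√(Dt)) = (19.2 − 10.4622)/4.698 = 1.860; ½·erfc(1.860) = 0.004264.
C = 148 × 0.004264 = 0.631 mg/L.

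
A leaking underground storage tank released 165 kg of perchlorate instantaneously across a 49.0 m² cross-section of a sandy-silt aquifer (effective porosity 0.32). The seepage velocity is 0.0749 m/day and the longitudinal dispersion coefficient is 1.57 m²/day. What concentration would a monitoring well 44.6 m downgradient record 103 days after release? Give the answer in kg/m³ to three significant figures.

For an instantaneous plane source, C(x,t) = M/(n_e·A·√(4πDt)) · exp(−(x−vt)²/(4Dt)), with n_e·A the pore (flow) area.
Plume center vt = 0.0749 × 103 = 7.7147 m, so the well at 44.6 m is 36.8853 m downgradient of the peak.
√(4πDt) = 45.08 m, giving peak height M/(n_e·A·√(4πDt)) = 165/(0.32 × 49.0 × 45.08) = 0.2334 kg/m³.
(x−vt)²/(4Dt) = (36.8853)²/(4 × 1.57 × 103) = 2.103; exp(−2.103) = 0.1221.
C = 0.2334 × 0.1221 = 0.0285 kg/m³.

0.0285 kg/m³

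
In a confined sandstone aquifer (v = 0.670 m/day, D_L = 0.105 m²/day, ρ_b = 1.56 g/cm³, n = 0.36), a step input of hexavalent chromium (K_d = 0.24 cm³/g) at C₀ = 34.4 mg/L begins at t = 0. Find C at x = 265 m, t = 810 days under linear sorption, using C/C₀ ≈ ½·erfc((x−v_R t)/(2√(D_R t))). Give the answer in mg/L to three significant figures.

18.7 mg/L

Retardation factor R = 1 + ρ_b·K_d/n = 1 + 1.56 × 0.24/0.36 = 2.040.
Sorption retards both mechanisms: v_R = v/R = 0.3284 m/day, D_R = D/R = 0.05147 m²/day.
v_R·t = 0.3284 × 810 = 266.004 m; 2√(D_R t) = 12.91 m; argument = (265 − 266.004)/12.91 = -0.07777.
C = C₀ × ½·erfc(-0.07777) = 34.4 × 0.5438 = 18.7 mg/L.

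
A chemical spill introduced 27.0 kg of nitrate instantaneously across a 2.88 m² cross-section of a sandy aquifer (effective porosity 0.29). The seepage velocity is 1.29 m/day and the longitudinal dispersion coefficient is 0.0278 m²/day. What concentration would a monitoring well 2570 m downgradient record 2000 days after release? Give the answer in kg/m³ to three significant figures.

0.780 kg/m³

For an instantaneous plane source, C(x,t) = M/(n_e·A·√(4πDt)) · exp(−(x−vt)²/(4Dt)), with n_e·A the pore (flow) area.
Plume center vt = 1.29 × 2000 = 2580 m, so the well at 2570 m is 10 m upgradient of the peak.
√(4πDt) = 26.43 m, giving peak height M/(n_e·A·√(4πDt)) = 27.0/(0.29 × 2.88 × 26.43) = 1.223 kg/m³.
(x−vt)²/(4Dt) = (-10)²/(4 × 0.0278 × 2000) = 0.4496; exp(−0.4496) = 0.6379.
C = 1.223 × 0.6379 = 0.780 kg/m³.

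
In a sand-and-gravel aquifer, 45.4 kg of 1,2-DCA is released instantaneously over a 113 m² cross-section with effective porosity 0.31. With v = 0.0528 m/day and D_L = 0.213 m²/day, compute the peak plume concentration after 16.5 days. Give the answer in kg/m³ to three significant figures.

The peak of an instantaneous 1D plume sits at x = vt; there the Gaussian factor is 1 and C_max = M/(n_e·A·√(4πDt)), where n_e·A is the pore area the mass is dissolved in.
√(4πDt) = √(4π × 0.213 × 16.5) = 6.646 m, so C_max = 45.4/(0.31 × 113 × 6.646) = 0.195 kg/m³.

0.195 kg/m³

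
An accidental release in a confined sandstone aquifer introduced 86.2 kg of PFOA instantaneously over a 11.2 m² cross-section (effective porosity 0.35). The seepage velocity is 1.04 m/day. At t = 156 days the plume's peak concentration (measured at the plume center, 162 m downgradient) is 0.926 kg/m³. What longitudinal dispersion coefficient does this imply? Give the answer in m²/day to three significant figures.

0.288 m²/day

At the plume center C_max = M/(n_e·A·√(4πDt)), so D = M²/(4πt·(n_e·A·C_max)²).
n_e·A·C_max = 0.35 × 11.2 × 0.926 = 3.630 kg/m.
D = 86.2²/(4π × 156 × 3.630²) = 0.288 m²/day.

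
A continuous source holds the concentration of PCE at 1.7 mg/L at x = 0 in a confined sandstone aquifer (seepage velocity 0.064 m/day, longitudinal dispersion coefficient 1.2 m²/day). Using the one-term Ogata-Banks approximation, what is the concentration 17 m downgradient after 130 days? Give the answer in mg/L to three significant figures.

0.530 mg/L

For a continuous step input, C/C₀ ≈ ½·erfc((x−vt)/(2√(Dt))).
vt = 0.064 × 130 = 8.32 m and 2√(Dt) = 2√(1.2 × 130) = 24.98 m.
Argument (x−vt)/(2√(Dt)) = (17 − 8.32)/24.98 = 0.3475; ½·erfc(0.3475) = 0.3116.
C = 1.7 × 0.3116 = 0.530 mg/L.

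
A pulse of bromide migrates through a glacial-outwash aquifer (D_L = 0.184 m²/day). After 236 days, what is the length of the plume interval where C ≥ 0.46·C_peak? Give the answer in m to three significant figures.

The plume is Gaussian with σ = √(2Dt) = √(2 × 0.184 × 236) = 9.319 m.
C/C_peak = exp(−Δx²/(2σ²)) = 0.46 ⇒ Δx = σ·√(−2 ln 0.46) = 9.319 × 1.246 = 11.61 m.
Width = 2Δx = 23.2 m.

23.2 m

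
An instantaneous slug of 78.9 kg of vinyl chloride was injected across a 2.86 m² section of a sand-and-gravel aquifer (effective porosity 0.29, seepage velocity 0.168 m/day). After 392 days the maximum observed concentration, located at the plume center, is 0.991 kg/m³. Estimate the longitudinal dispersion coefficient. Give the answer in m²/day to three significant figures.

1.87 m²/day

At the plume center C_max = M/(n_e·A·√(4πDt)), so D = M²/(4πt·(n_e·A·C_max)²).
n_e·A·C_max = 0.29 × 2.86 × 0.991 = 0.8219 kg/m.
D = 78.9²/(4π × 392 × 0.8219²) = 1.87 m²/day.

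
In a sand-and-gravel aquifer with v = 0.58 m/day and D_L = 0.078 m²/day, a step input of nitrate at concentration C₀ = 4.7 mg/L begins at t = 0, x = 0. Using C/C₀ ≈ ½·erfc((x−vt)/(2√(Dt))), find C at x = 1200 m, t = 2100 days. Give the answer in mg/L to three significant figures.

3.95 mg/L

For a continuous step input, C/C₀ ≈ ½·erfc((x−vt)/(2√(Dt))).
vt = 0.58 × 2100 = 1218 m and 2√(Dt) = 2√(0.078 × 2100) = 25.60 m.
Argument (x−vt)/(2√(Dt)) = (1200 − 1218)/25.60 = -0.7031; ½·erfc(-0.7031) = 0.8400.
C = 4.7 × 0.8400 = 3.95 mg/L.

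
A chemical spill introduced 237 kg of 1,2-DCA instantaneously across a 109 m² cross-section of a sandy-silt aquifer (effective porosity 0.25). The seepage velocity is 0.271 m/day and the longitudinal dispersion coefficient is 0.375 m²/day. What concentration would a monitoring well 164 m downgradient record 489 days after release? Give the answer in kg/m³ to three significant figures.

0.0469 kg/m³

For an instantaneous plane source, C(x,t) = M/(n_e·A·√(4πDt)) · exp(−(x−vt)²/(4Dt)), with n_e·A the pore (flow) area.
Plume center vt = 0.271 × 489 = 132.519 m, so the well at 164 m is 31.481 m downgradient of the peak.
√(4πDt) = 48.00 m, giving peak height M/(n_e·A·√(4πDt)) = 237/(0.25 × 109 × 48.00) = 0.1812 kg/m³.
(x−vt)²/(4Dt) = (31.481)²/(4 × 0.375 × 489) = 1.351; exp(−1.351) = 0.2590.
C = 0.1812 × 0.2590 = 0.0469 kg/m³.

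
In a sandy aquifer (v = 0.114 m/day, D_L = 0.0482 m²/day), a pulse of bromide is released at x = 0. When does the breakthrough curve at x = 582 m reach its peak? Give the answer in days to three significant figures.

For the 1D instantaneous-source solution, setting ∂C/∂t = 0 at fixed x gives v²t² + 2Dt − x² = 0, so t = (√(D² + v²x²) − D)/v².
√(D² + v²x²) = √(0.0482² + 0.114² × 582²) = 66.35; v² = 0.012996.
t = (66.35 − 0.0482)/0.012996 = 5100 days (vs. the pure-advection estimate x/v = 5110 d).

5100 days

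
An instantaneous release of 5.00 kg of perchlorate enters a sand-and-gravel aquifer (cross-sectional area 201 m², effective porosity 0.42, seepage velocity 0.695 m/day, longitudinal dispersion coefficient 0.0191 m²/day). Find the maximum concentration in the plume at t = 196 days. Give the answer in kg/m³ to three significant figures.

0.00864 kg/m³

The peak of an instantaneous 1D plume sits at x = vt; there the Gaussian factor is 1 and C_max = M/(n_e·A·√(4πDt)), where n_e·A is the pore area the mass is dissolved in.
√(4πDt) = √(4π × 0.0191 × 196) = 6.859 m, so C_max = 5.00/(0.42 × 201 × 6.859) = 0.00864 kg/m³.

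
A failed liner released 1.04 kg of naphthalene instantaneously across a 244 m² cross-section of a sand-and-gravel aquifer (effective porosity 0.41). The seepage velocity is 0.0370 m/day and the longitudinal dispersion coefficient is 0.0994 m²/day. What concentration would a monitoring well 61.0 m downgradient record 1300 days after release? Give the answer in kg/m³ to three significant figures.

0.000187 kg/m³

For an instantaneous plane source, C(x,t) = M/(n_e·A·√(4πDt)) · exp(−(x−vt)²/(4Dt)), with n_e·A the pore (flow) area.
Plume center vt = 0.0370 × 1300 = 48.1 m, so the well at 61.0 m is 12.9 m downgradient of the peak.
√(4πDt) = 40.30 m, giving peak height M/(n_e·A·√(4πDt)) = 1.04/(0.41 × 244 × 40.30) = 0.0002580 kg/m³.
(x−vt)²/(4Dt) = (12.9)²/(4 × 0.0994 × 1300) = 0.3220; exp(−0.3220) = 0.7247.
C = 0.0002580 × 0.7247 = 0.000187 kg/m³.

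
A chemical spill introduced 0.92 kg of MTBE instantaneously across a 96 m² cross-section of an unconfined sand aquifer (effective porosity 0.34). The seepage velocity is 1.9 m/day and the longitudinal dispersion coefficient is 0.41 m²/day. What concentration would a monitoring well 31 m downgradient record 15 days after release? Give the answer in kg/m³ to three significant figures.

For an instantaneous plane source, C(x,t) = M/(n_e·A·√(4πDt)) · exp(−(x−vt)²/(4Dt)), with n_e·A the pore (flow) area.
Plume center vt = 1.9 × 15 = 28.5 m, so the well at 31 m is 2.5 m downgradient of the peak.
√(4πDt) = 8.791 m, giving peak height M/(n_e·A·√(4πDt)) = 0.92/(0.34 × 96 × 8.791) = 0.003206 kg/m³.
(x−vt)²/(4Dt) = (2.5)²/(4 × 0.41 × 15) = 0.2541; exp(−0.2541) = 0.7756.
C = 0.003206 × 0.7756 = 0.00249 kg/m³.

0.00249 kg/m³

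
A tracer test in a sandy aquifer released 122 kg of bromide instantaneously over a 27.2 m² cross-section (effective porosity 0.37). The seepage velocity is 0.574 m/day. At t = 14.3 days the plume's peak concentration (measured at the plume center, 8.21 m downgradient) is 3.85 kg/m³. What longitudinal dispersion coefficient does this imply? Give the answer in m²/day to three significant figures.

At the plume center C_max = M/(n_e·A·√(4πDt)), so D = M²/(4πt·(n_e·A·C_max)²).
n_e·A·C_max = 0.37 × 27.2 × 3.85 = 38.75 kg/m.
D = 122²/(4π × 14.3 × 38.75²) = 0.0552 m²/day.

0.0552 m²/day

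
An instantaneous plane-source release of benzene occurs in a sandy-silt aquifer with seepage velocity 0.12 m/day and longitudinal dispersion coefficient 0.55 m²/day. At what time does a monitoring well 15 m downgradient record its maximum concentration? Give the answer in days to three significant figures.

92.5 days

For the 1D instantaneous-source solution, setting ∂C/∂t = 0 at fixed x gives v²t² + 2Dt − x² = 0, so t = (√(D² + v²x²) − D)/v².
√(D² + v²x²) = √(0.55² + 0.12² × 15²) = 1.882; v² = 0.0144.
t = (1.882 − 0.55)/0.0144 = 92.5 days (vs. the pure-advection estimate x/v = 125 d).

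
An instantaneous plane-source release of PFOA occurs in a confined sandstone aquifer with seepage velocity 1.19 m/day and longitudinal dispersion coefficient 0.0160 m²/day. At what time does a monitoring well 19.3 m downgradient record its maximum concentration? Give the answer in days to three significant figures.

For the 1D instantaneous-source solution, setting ∂C/∂t = 0 at fixed x gives v²t² + 2Dt − x² = 0, so t = (√(D² + v²x²) − D)/v².
√(D² + v²x²) = √(0.0160² + 1.19² × 19.3²) = 22.97; v² = 1.4161.
t = (22.97 − 0.0160)/1.4161 = 16.2 days (vs. the pure-advection estimate x/v = 16.2 d).

16.2 days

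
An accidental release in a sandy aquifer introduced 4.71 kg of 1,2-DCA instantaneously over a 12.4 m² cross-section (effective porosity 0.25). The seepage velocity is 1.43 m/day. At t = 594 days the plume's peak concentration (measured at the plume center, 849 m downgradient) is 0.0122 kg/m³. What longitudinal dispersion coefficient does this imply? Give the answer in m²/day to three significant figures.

At the plume center C_max = M/(n_e·A·√(4πDt)), so D = M²/(4πt·(n_e·A·C_max)²).
n_e·A·C_max = 0.25 × 12.4 × 0.0122 = 0.03782 kg/m.
D = 4.71²/(4π × 594 × 0.03782²) = 2.08 m²/day.

2.08 m²/day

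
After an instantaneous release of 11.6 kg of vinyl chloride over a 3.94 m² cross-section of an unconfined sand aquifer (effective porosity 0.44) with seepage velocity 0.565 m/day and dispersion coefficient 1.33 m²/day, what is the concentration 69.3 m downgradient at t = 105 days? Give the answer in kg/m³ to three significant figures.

For an instantaneous plane source, C(x,t) = M/(n_e·A·√(4πDt)) · exp(−(x−vt)²/(4Dt)), with n_e·A the pore (flow) area.
Plume center vt = 0.565 × 105 = 59.325 m, so the well at 69.3 m is 9.975 m downgradient of the peak.
√(4πDt) = 41.89 m, giving peak height M/(n_e·A·√(4πDt)) = 11.6/(0.44 × 3.94 × 41.89) = 0.1597 kg/m³.
(x−vt)²/(4Dt) = (9.975)²/(4 × 1.33 × 105) = 0.1781; exp(−0.1781) = 0.8369.
C = 0.1597 × 0.8369 = 0.134 kg/m³.

0.134 kg/m³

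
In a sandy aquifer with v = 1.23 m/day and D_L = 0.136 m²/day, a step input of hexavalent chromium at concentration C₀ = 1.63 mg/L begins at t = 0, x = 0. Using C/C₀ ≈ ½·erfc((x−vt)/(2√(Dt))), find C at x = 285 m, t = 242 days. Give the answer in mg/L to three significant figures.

1.53 mg/L

For a continuous step input, C/C₀ ≈ ½·erfc((x−vt)/(2√(Dt))).
vt = 1.23 × 242 = 297.66 m and 2√(Dt) = 2√(0.136 × 242) = 11.47 m.
Argument (x−vt)/(2√(Dt)) = (285 − 297.66)/11.47 = -1.104; ½·erfc(-1.104) = 0.9408.
C = 1.63 × 0.9408 = 1.53 mg/L.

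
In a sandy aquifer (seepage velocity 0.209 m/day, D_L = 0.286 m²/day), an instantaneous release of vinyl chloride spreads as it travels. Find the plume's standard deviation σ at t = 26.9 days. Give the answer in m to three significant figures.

3.92 m

Dispersive spreading gives a Gaussian with σ² = 2Dt; advection only shifts the center.
σ = √(2 × 0.286 × 26.9) = 3.92 m.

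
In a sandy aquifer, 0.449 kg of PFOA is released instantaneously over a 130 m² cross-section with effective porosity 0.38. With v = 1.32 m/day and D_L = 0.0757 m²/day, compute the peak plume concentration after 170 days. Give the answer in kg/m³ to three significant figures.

0.000715 kg/m³

The peak of an instantaneous 1D plume sits at x = vt; there the Gaussian factor is 1 and C_max = M/(n_e·A·√(4πDt)), where n_e·A is the pore area the mass is dissolved in.
√(4πDt) = √(4π × 0.0757 × 170) = 12.72 m, so C_max = 0.449/(0.38 × 130 × 12.72) = 0.000715 kg/m³.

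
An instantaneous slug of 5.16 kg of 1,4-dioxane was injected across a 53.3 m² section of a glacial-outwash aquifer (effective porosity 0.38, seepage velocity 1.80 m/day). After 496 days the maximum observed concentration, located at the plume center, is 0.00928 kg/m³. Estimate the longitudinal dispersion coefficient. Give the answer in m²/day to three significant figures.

At the plume center C_max = M/(n_e·A·√(4πDt)), so D = M²/(4πt·(n_e·A·C_max)²).
n_e·A·C_max = 0.38 × 53.3 × 0.00928 = 0.1880 kg/m.
D = 5.16²/(4π × 496 × 0.1880²) = 0.121 m²/day.

0.121 m²/day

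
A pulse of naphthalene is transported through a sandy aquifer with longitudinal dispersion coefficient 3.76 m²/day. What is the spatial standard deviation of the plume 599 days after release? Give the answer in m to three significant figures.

67.1 m

Dispersive spreading gives a Gaussian with σ² = 2Dt; advection only shifts the center.
σ = √(2 × 3.76 × 599) = 67.1 m.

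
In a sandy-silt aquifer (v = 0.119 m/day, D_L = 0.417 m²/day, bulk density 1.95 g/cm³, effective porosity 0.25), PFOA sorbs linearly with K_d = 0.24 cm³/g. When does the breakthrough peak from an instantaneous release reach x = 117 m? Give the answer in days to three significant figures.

Retardation factor R = 1 + ρ_b·K_d/n = 1 + 1.95 × 0.24/0.25 = 2.872.
Sorption retards both mechanisms: v_R = v/R = 0.04143 m/day, D_R = D/R = 0.1452 m²/day.
Peak time from v_R²t² + 2D_R t − x² = 0: t = (√(D_R² + v_R²x²) − D_R)/v_R².
√(D_R² + v_R²x²) = √(0.1452² + 0.04143² × 117²) = 4.849; v_R² = 0.001716.
t = (4.849 − 0.1452)/0.001716 = 2740 days.

2740 days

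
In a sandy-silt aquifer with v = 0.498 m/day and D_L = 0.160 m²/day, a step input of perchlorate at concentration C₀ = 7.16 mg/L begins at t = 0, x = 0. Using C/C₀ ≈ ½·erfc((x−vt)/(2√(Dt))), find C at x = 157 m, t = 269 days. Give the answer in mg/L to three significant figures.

0.0466 mg/L

For a continuous step input, C/C₀ ≈ ½·erfc((x−vt)/(2√(Dt))).
vt = 0.498 × 269 = 133.962 m and 2√(Dt) = 2√(0.160 × 269) = 13.12 m.
Argument (x−vt)/(2√(Dt)) = (157 − 133.962)/13.12 = 1.756; ½·erfc(1.756) = 0.006507.
C = 7.16 × 0.006507 = 0.0466 mg/L.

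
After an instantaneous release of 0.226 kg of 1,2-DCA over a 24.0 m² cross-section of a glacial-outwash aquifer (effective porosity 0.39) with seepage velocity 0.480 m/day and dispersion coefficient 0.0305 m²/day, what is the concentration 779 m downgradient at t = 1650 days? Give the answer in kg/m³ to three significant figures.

For an instantaneous plane source, C(x,t) = M/(n_e·A·√(4πDt)) · exp(−(x−vt)²/(4Dt)), with n_e·A the pore (flow) area.
Plume center vt = 0.480 × 1650 = 792 m, so the well at 779 m is 13 m upgradient of the peak.
√(4πDt) = 25.15 m, giving peak height M/(n_e·A·√(4πDt)) = 0.226/(0.39 × 24.0 × 25.15) = 0.0009601 kg/m³.
(x−vt)²/(4Dt) = (-13)²/(4 × 0.0305 × 1650) = 0.8395; exp(−0.8395) = 0.4319.
C = 0.0009601 × 0.4319 = 0.000415 kg/m³.

0.000415 kg/m³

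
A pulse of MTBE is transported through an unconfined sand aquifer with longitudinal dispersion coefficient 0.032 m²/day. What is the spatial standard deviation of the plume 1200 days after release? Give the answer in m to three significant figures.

Dispersive spreading gives a Gaussian with σ² = 2Dt; advection only shifts the center.
σ = √(2 × 0.032 × 1200) = 8.76 m.

8.76 m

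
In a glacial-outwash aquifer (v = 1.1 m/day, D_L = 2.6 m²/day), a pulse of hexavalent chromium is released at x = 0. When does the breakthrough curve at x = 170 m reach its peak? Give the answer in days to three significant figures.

152 days

For the 1D instantaneous-source solution, setting ∂C/∂t = 0 at fixed x gives v²t² + 2Dt − x² = 0, so t = (√(D² + v²x²) − D)/v².
√(D² + v²x²) = √(2.6² + 1.1² × 170²) = 187.0; v² = 1.21.
t = (187.0 − 2.6)/1.21 = 152 days (vs. the pure-advection estimate x/v = 155 d).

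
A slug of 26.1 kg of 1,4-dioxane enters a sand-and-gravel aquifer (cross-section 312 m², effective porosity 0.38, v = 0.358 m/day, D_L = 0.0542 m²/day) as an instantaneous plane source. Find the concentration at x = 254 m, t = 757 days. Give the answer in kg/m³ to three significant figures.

0.00166 kg/m³

For an instantaneous plane source, C(x,t) = M/(n_e·A·√(4πDt)) · exp(−(x−vt)²/(4Dt)), with n_e·A the pore (flow) area.
Plume center vt = 0.358 × 757 = 271.006 m, so the well at 254 m is 17.006 m upgradient of the peak.
√(4πDt) = 22.71 m, giving peak height M/(n_e·A·√(4πDt)) = 26.1/(0.38 × 312 × 22.71) = 0.009694 kg/m³.
(x−vt)²/(4Dt) = (-17.006)²/(4 × 0.0542 × 757) = 1.762; exp(−1.762) = 0.1717.
C = 0.009694 × 0.1717 = 0.00166 kg/m³.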